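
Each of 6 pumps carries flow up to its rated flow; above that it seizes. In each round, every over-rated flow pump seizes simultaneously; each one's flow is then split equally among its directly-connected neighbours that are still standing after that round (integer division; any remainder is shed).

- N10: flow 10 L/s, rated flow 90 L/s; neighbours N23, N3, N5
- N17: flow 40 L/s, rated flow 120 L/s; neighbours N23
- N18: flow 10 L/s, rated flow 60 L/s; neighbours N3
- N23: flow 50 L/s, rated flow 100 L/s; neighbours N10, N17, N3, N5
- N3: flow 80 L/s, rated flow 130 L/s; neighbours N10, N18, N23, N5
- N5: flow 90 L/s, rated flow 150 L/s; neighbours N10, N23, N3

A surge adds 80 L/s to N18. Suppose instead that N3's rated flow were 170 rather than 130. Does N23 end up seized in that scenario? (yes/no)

With N3's rated flow at 170:
Round 1 — N18 at 90 > 60. N18 seizes.
  N18 sheds 90 L/s to N3: 90 each.
    N3: 80+90 = 170 ≤ 170
No further seizures.

no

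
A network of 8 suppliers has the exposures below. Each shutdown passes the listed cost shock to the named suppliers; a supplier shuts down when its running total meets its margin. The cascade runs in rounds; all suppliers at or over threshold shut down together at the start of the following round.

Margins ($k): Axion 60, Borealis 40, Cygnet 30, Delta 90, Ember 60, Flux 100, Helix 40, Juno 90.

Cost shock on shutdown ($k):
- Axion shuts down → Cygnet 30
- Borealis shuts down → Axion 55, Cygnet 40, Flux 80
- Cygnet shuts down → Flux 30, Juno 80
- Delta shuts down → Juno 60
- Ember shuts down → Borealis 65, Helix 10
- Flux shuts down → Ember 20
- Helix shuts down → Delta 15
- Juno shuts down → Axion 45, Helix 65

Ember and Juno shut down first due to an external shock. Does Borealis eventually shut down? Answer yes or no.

yes

Round 1 — Ember, Juno shut down (initial).
  Axion: +45 → 45 < 60
  Borealis: +65 → 65 ≥ 40
  Helix: +10+65 → 75 ≥ 40
Round 2 — Borealis, Helix shut down.
  Axion: +55 → 100 ≥ 60
  Cygnet: +40 → 40 ≥ 30
  Delta: +15 → 15 < 90
  Flux: +80 → 80 < 100
Round 3 — Axion, Cygnet shut down.
  Flux: +30 → 110 ≥ 100
Round 4 — Flux shuts down.
No further shutdowns.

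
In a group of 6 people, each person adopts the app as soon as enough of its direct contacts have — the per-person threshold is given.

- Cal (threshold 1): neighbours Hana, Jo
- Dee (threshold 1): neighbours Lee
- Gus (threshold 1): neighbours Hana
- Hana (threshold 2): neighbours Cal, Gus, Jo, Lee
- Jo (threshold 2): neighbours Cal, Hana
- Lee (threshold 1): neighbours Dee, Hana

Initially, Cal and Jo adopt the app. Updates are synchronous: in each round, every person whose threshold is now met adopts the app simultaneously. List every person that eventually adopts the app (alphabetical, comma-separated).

Round 1 — Cal, Jo adopt the app (initial).
Round 2 — checking thresholds:
  Hana: 2 of 4 neighbours ≥ 2, adopts the app.
Round 3 — checking thresholds:
  Gus: 1 of 1 neighbours ≥ 1, adopts the app.
  Lee: 1 of 2 neighbours ≥ 1, adopts the app.
Round 4 — checking thresholds:
  Dee: 1 of 1 neighbours ≥ 1, adopts the app.
Round 5 — no new adoptions; cascade stops.

Cal, Dee, Gus, Hana, Jo, Lee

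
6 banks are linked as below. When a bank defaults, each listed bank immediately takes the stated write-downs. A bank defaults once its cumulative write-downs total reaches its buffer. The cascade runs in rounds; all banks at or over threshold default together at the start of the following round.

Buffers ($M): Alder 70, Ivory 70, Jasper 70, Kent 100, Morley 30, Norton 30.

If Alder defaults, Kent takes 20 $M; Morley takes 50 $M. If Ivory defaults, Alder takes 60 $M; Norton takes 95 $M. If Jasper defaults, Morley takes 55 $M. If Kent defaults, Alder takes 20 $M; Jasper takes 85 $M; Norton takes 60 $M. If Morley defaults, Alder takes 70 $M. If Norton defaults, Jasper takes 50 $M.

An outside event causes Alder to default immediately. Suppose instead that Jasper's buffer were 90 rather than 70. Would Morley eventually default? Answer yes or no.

With Jasper's buffer at 90:
Round 1 — Alder defaults (initial).
  Kent: +20 → 20 < 100
  Morley: +50 → 50 ≥ 30
Round 2 — Morley defaults.
No further defaults.

yes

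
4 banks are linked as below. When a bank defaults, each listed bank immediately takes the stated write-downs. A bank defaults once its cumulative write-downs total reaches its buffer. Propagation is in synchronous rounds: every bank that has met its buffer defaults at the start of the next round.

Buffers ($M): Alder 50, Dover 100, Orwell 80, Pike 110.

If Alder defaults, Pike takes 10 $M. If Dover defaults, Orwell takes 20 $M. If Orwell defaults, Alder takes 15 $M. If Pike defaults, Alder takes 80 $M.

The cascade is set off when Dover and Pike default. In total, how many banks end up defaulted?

3

Round 1 — Dover, Pike default (initial).
  Alder: +80 → 80 ≥ 50
  Orwell: +20 → 20 < 80
Round 2 — Alder defaults.
No further defaults.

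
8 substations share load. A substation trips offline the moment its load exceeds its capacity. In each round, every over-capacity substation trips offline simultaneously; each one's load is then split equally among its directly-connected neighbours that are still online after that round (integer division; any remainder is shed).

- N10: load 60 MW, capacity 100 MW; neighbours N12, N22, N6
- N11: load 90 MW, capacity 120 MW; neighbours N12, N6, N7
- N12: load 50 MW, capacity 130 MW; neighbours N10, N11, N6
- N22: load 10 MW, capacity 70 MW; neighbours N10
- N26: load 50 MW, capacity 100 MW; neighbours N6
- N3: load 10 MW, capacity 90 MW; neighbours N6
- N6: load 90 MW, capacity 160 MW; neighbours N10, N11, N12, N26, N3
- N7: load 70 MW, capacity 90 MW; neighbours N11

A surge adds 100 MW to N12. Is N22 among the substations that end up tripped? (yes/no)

Round 1 — N12 at 150 > 130. N12 trips offline.
  N12 sheds 150 MW to N10, N11, N6: 50 each.
    N10: 60+50 = 110 > 100
    N11: 90+50 = 140 > 120
    N6: 90+50 = 140 ≤ 160
Round 2 — N10, N11 trip offline.
  N10 sheds 110 MW to N22, N6: 55 each.
    N22: 10+55 = 65 ≤ 70
    N6: 140+55 = 195 > 160
  N11 sheds 140 MW to N6, N7: 70 each.
    N6: 195+70 = 265 > 160
    N7: 70+70 = 140 > 90
Round 3 — N6, N7 trip offline.
  N6 sheds 265 MW to N26, N3: 132 each (1 lost).
    N26: 50+132 = 182 > 100
    N3: 10+132 = 142 > 90
  N7 sheds 140 MW: no online neighbours, lost.
Round 4 — N26, N3 trip offline.
  N26 sheds 182 MW: no online neighbours, lost.
  N3 sheds 142 MW: no online neighbours, lost.
No further trips.

no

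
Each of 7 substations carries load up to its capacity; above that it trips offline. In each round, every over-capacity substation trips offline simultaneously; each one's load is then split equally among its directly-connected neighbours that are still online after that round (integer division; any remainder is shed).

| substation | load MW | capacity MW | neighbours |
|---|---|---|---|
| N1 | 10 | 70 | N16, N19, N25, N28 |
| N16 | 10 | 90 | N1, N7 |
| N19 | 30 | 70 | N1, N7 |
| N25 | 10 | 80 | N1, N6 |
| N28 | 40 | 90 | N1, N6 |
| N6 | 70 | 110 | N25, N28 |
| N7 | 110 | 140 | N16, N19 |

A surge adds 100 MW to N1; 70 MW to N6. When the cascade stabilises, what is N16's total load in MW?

Round 1 — N1 at 110 > 70; N6 at 140 > 110. N1, N6 trip offline.
  N1 sheds 110 MW to N16, N19, N25, N28: 27 each (2 lost).
    N16: 10+27 = 37 ≤ 90
    N19: 30+27 = 57 ≤ 70
    N25: 10+27 = 37 ≤ 80
    N28: 40+27 = 67 ≤ 90
  N6 sheds 140 MW to N25, N28: 70 each.
    N25: 37+70 = 107 > 80
    N28: 67+70 = 137 > 90
Round 2 — N25, N28 trip offline.
  N25 sheds 107 MW: no online neighbours, lost.
  N28 sheds 137 MW: no online neighbours, lost.
No further trips.

37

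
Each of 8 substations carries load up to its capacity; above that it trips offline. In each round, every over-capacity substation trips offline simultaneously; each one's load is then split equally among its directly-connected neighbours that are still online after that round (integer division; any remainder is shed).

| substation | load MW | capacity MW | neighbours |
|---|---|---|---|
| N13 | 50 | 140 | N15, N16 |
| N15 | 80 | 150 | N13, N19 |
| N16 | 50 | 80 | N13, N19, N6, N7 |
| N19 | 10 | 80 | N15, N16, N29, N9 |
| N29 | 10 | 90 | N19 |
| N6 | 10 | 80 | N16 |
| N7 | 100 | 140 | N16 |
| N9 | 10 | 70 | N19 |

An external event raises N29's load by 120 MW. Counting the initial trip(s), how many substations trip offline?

3

Round 1 — N29 at 130 > 90. N29 trips offline.
  N29 sheds 130 MW to N19: 130 each.
    N19: 10+130 = 140 > 80
Round 2 — N19 trips offline.
  N19 sheds 140 MW to N15, N16, N9: 46 each (2 lost).
    N15: 80+46 = 126 ≤ 150
    N16: 50+46 = 96 > 80
    N9: 10+46 = 56 ≤ 70
Round 3 — N16 trips offline.
  N16 sheds 96 MW to N13, N6, N7: 32 each.
    N13: 50+32 = 82 ≤ 140
    N6: 10+32 = 42 ≤ 80
    N7: 100+32 = 132 ≤ 140
No further trips.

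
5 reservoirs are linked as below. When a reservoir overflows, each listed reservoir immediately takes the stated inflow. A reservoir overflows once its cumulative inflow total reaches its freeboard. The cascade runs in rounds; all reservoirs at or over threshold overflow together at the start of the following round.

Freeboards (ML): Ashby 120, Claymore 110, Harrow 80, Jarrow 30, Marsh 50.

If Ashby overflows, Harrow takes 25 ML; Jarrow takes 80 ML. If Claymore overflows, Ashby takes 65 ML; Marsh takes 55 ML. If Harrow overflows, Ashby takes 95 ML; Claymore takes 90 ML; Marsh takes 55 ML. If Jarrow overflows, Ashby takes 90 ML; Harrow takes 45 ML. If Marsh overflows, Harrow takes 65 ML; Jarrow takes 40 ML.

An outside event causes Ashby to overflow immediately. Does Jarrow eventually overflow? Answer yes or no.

Round 1 — Ashby overflows (initial).
  Harrow: +25 → 25 < 80
  Jarrow: +80 → 80 ≥ 30
Round 2 — Jarrow overflows.
  Harrow: +45 → 70 < 80
No further overflows.

yes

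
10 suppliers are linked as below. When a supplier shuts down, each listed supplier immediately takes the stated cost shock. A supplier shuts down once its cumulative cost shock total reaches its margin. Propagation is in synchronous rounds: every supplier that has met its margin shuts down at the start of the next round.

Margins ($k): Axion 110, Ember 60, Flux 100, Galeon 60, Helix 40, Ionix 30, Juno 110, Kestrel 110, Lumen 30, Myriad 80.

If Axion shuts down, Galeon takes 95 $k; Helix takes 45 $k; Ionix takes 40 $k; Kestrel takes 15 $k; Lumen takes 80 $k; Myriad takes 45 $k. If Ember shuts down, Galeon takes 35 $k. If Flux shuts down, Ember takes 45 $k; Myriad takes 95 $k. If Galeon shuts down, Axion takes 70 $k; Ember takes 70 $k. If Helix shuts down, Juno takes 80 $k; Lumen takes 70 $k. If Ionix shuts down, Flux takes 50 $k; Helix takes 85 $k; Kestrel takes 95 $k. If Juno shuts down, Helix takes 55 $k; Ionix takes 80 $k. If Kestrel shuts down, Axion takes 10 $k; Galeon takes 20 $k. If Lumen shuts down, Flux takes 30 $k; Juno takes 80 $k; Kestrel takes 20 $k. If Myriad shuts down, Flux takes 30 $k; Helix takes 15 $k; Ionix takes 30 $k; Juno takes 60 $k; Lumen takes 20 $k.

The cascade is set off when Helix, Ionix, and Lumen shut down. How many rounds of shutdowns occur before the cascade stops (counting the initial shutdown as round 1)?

2

Round 1 — Helix, Ionix, Lumen shut down (initial).
  Flux: +50+30 → 80 < 100
  Juno: +80+80 → 160 ≥ 110
  Kestrel: +95+20 → 115 ≥ 110
Round 2 — Juno, Kestrel shut down.
  Axion: +10 → 10 < 110
  Galeon: +20 → 20 < 60
No further shutdowns.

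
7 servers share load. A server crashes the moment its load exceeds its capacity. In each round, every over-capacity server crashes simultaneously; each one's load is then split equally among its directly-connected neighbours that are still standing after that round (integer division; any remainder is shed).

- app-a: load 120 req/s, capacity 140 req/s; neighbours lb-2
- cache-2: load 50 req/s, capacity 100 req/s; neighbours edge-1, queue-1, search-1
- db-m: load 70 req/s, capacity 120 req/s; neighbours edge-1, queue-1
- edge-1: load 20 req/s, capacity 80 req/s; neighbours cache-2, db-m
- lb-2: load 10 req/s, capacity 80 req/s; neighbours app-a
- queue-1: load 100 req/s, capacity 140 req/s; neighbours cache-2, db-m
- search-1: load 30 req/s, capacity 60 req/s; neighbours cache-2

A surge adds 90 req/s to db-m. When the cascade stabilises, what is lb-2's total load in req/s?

10

Round 1 — db-m at 160 > 120. db-m crashes.
  db-m sheds 160 req/s to edge-1, queue-1: 80 each.
    edge-1: 20+80 = 100 > 80
    queue-1: 100+80 = 180 > 140
Round 2 — edge-1, queue-1 crash.
  edge-1 sheds 100 req/s to cache-2: 100 each.
    cache-2: 50+100 = 150 > 100
  queue-1 sheds 180 req/s to cache-2: 180 each.
    cache-2: 150+180 = 330 > 100
Round 3 — cache-2 crashes.
  cache-2 sheds 330 req/s to search-1: 330 each.
    search-1: 30+330 = 360 > 60
Round 4 — search-1 crashes.
  search-1 sheds 360 req/s: no online neighbours, lost.
No further crashes.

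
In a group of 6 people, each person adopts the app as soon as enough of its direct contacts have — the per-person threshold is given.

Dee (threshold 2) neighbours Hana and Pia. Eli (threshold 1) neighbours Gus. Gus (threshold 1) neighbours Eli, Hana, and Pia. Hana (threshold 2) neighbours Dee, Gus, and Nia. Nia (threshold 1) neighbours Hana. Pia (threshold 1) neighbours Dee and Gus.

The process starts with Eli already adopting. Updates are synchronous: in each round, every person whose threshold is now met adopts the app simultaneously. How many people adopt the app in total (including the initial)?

3

Round 1 — Eli adopts the app (initial).
Round 2 — checking thresholds:
  Gus: 1 of 3 neighbours ≥ 1, adopts the app.
Round 3 — checking thresholds:
  Hana: 1 of 3 neighbours < 2, not yet.
  Pia: 1 of 2 neighbours ≥ 1, adopts the app.
Round 4 — no new adoptions; cascade stops.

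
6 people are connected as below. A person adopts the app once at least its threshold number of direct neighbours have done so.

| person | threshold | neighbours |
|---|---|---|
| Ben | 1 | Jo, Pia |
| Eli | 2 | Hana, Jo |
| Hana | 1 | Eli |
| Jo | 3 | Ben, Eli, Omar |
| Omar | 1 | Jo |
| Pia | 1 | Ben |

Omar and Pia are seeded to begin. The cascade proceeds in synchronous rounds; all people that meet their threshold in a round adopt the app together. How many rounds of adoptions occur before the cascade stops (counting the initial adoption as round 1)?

Round 1 — Omar, Pia adopt the app (initial).
Round 2 — checking thresholds:
  Ben: 1 of 2 neighbours ≥ 1, adopts the app.
  Jo: 1 of 3 neighbours < 3, holds.
Round 3 — no new adoptions; cascade stops.

2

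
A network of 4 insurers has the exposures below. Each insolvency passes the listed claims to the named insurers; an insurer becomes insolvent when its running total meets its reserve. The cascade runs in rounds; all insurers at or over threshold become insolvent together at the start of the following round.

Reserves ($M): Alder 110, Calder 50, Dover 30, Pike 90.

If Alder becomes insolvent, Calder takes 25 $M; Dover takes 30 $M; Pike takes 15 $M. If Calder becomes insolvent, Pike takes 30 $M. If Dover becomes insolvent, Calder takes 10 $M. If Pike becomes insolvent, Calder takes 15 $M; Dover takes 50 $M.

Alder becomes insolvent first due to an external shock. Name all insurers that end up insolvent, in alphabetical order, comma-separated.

Round 1 — Alder becomes insolvent (initial).
  Calder: +25 → 25 < 50
  Dover: +30 → 30 ≥ 30
  Pike: +15 → 15 < 90
Round 2 — Dover becomes insolvent.
  Calder: +10 → 35 < 50
No further insolvencies.

Alder, Dover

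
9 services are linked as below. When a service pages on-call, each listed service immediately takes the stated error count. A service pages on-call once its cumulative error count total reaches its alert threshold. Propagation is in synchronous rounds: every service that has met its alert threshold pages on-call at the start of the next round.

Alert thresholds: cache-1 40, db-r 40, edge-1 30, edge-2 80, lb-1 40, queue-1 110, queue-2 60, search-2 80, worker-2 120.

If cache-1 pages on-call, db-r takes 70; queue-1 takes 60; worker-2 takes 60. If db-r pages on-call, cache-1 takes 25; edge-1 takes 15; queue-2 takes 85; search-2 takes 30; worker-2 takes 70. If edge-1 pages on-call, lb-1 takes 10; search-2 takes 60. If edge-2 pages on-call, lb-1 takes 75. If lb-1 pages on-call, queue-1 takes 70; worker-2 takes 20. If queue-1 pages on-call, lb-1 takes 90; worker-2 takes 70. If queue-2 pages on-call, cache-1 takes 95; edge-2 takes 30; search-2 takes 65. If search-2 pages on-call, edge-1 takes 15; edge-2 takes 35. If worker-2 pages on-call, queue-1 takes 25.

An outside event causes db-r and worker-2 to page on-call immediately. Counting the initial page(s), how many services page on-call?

Round 1 — db-r, worker-2 page on-call (initial).
  cache-1: +25 → 25 < 40
  edge-1: +15 → 15 < 30
  queue-1: +25 → 25 < 110
  queue-2: +85 → 85 ≥ 60
  search-2: +30 → 30 < 80
Round 2 — queue-2 pages on-call.
  cache-1: +95 → 120 ≥ 40
  edge-2: +30 → 30 < 80
  search-2: +65 → 95 ≥ 80
Round 3 — cache-1, search-2 page on-call.
  edge-1: +15 → 30 ≥ 30
  edge-2: +35 → 65 < 80
  queue-1: +60 → 85 < 110
Round 4 — edge-1 pages on-call.
  lb-1: +10 → 10 < 40
No further pages.

6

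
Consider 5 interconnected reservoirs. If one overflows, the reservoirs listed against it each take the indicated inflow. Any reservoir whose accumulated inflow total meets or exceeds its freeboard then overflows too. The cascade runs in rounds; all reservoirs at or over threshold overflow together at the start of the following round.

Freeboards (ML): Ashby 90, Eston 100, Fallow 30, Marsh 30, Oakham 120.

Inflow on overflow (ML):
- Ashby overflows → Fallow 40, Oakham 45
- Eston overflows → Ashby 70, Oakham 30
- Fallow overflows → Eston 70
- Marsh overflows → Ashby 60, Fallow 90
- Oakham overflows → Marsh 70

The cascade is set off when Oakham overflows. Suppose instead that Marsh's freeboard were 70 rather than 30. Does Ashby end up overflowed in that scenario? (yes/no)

no

With Marsh's freeboard at 70:
Round 1 — Oakham overflows (initial).
  Marsh: +70 → 70 ≥ 70
Round 2 — Marsh overflows.
  Ashby: +60 → 60 < 90
  Fallow: +90 → 90 ≥ 30
Round 3 — Fallow overflows.
  Eston: +70 → 70 < 100
No further overflows.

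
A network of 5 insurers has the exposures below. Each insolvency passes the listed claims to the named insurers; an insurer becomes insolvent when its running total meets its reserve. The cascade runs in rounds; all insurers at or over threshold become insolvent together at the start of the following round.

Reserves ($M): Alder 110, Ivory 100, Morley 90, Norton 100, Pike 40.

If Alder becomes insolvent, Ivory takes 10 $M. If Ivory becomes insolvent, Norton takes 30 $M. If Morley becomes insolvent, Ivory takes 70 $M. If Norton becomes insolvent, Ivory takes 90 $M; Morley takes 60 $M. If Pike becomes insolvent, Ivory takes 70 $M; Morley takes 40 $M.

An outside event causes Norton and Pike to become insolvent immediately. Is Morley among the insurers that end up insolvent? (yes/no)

yes

Round 1 — Norton, Pike become insolvent (initial).
  Ivory: +90+70 → 160 ≥ 100
  Morley: +60+40 → 100 ≥ 90
Round 2 — Ivory, Morley become insolvent.
No further insolvencies.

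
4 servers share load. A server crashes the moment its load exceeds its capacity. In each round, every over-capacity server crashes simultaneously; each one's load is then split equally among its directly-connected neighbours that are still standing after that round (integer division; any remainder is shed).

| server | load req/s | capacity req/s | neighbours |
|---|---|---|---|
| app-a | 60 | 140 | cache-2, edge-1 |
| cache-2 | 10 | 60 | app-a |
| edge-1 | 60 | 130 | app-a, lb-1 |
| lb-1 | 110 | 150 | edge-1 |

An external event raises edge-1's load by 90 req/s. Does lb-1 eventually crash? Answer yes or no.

yes

Round 1 — edge-1 at 150 > 130. edge-1 crashes.
  edge-1 sheds 150 req/s to app-a, lb-1: 75 each.
    app-a: 60+75 = 135 ≤ 140
    lb-1: 110+75 = 185 > 150
Round 2 — lb-1 crashes.
  lb-1 sheds 185 req/s: no online neighbours, lost.
No further crashes.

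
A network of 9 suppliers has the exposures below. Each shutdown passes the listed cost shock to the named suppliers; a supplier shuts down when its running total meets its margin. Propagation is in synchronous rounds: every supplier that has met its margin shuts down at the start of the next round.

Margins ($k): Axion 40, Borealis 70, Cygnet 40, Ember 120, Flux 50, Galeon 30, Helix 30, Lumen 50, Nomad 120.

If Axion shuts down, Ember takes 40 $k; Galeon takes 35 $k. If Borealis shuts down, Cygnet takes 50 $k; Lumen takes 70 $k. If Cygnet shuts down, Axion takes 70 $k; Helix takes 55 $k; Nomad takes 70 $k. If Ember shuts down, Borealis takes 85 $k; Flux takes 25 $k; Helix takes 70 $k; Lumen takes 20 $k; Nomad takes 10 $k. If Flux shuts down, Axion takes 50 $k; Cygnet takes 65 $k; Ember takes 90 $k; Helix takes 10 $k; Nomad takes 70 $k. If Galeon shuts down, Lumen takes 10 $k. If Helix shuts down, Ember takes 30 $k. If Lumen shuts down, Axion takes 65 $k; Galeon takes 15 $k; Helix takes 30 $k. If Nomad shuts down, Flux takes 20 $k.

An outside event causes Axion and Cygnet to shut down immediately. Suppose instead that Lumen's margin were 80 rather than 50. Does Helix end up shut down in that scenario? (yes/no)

yes

With Lumen's margin at 80:
Round 1 — Axion, Cygnet shut down (initial).
  Ember: +40 → 40 < 120
  Galeon: +35 → 35 ≥ 30
  Helix: +55 → 55 ≥ 30
  Nomad: +70 → 70 < 120
Round 2 — Galeon, Helix shut down.
  Ember: +30 → 70 < 120
  Lumen: +10 → 10 < 80
No further shutdowns.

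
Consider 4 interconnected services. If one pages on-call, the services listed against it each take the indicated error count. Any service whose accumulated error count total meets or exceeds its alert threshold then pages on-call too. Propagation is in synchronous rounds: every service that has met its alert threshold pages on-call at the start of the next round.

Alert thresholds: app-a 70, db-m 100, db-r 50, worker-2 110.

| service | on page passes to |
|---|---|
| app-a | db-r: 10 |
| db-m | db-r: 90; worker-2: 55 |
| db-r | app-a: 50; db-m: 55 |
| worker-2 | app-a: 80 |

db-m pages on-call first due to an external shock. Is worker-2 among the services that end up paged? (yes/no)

Round 1 — db-m pages on-call (initial).
  db-r: +90 → 90 ≥ 50
  worker-2: +55 → 55 < 110
Round 2 — db-r pages on-call.
  app-a: +50 → 50 < 70
No further pages.

no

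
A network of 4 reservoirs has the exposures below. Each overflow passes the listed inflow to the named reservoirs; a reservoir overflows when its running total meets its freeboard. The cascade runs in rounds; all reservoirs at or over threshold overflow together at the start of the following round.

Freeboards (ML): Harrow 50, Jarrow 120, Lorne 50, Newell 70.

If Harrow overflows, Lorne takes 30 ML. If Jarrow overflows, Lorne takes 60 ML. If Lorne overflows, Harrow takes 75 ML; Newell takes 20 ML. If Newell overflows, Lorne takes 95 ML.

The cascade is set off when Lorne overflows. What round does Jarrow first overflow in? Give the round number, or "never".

Round 1 — Lorne overflows (initial).
  Harrow: +75 → 75 ≥ 50
  Newell: +20 → 20 < 70
Round 2 — Harrow overflows.
No further overflows.

never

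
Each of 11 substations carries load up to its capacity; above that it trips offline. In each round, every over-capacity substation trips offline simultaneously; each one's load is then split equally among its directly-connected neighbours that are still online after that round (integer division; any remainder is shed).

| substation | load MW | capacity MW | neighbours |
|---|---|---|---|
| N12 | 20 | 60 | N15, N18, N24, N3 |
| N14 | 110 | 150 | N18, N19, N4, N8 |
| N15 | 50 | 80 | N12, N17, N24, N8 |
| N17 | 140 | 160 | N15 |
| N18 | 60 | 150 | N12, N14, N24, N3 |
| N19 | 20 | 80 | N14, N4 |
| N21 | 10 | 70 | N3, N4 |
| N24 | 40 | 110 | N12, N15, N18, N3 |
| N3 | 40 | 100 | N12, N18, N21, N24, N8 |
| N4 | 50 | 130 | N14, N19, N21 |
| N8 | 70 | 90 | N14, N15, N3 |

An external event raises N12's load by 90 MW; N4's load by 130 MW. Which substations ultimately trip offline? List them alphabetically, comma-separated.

N12, N14, N15, N17, N18, N19, N21, N24, N3, N4, N8

Round 1 — N12 at 110 > 60; N4 at 180 > 130. N12, N4 trip offline.
  N12 sheds 110 MW to N15, N18, N24, N3: 27 each (2 lost).
    N15: 50+27 = 77 ≤ 80
    N18: 60+27 = 87 ≤ 150
    N24: 40+27 = 67 ≤ 110
    N3: 40+27 = 67 ≤ 100
  N4 sheds 180 MW to N14, N19, N21: 60 each.
    N14: 110+60 = 170 > 150
    N19: 20+60 = 80 ≤ 80
    N21: 10+60 = 70 ≤ 70
Round 2 — N14 trips offline.
  N14 sheds 170 MW to N18, N19, N8: 56 each (2 lost).
    N18: 87+56 = 143 ≤ 150
    N19: 80+56 = 136 > 80
    N8: 70+56 = 126 > 90
Round 3 — N19, N8 trip offline.
  N19 sheds 136 MW: no online neighbours, lost.
  N8 sheds 126 MW to N15, N3: 63 each.
    N15: 77+63 = 140 > 80
    N3: 67+63 = 130 > 100
Round 4 — N15, N3 trip offline.
  N15 sheds 140 MW to N17, N24: 70 each.
    N17: 140+70 = 210 > 160
    N24: 67+70 = 137 > 110
  N3 sheds 130 MW to N18, N21, N24: 43 each (1 lost).
    N18: 143+43 = 186 > 150
    N21: 70+43 = 113 > 70
    N24: 137+43 = 180 > 110
Round 5 — N17, N18, N21, N24 trip offline.
  N17 sheds 210 MW: no online neighbours, lost.
  N18 sheds 186 MW: no online neighbours, lost.
  N21 sheds 113 MW: no online neighbours, lost.
  N24 sheds 180 MW: no online neighbours, lost.
No further trips.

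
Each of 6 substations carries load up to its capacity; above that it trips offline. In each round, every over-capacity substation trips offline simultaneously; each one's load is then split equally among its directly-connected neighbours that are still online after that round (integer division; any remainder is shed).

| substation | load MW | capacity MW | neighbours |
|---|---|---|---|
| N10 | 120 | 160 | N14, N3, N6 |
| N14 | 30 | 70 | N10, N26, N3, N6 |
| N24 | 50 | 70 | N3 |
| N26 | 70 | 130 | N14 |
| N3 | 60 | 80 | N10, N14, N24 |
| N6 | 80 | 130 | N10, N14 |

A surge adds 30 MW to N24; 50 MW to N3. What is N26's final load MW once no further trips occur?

112

Round 1 — N24 at 80 > 70; N3 at 110 > 80. N24, N3 trip offline.
  N24 sheds 80 MW: no online neighbours, lost.
  N3 sheds 110 MW to N10, N14: 55 each.
    N10: 120+55 = 175 > 160
    N14: 30+55 = 85 > 70
Round 2 — N10, N14 trip offline.
  N10 sheds 175 MW to N6: 175 each.
    N6: 80+175 = 255 > 130
  N14 sheds 85 MW to N26, N6: 42 each (1 lost).
    N26: 70+42 = 112 ≤ 130
    N6: 255+42 = 297 > 130
Round 3 — N6 trips offline.
  N6 sheds 297 MW: no online neighbours, lost.
No further trips.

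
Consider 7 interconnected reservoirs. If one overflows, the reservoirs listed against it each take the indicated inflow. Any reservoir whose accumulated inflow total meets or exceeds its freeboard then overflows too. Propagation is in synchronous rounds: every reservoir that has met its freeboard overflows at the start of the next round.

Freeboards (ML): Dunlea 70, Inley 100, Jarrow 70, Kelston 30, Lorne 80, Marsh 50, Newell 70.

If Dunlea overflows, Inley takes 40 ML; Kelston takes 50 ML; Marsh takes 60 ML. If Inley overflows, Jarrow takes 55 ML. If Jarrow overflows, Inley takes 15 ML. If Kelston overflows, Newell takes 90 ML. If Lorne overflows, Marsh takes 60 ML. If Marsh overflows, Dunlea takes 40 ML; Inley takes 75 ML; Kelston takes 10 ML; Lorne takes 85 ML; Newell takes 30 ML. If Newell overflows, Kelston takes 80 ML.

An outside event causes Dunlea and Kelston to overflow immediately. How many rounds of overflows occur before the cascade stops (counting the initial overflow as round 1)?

Round 1 — Dunlea, Kelston overflow (initial).
  Inley: +40 → 40 < 100
  Marsh: +60 → 60 ≥ 50
  Newell: +90 → 90 ≥ 70
Round 2 — Marsh, Newell overflow.
  Inley: +75 → 115 ≥ 100
  Lorne: +85 → 85 ≥ 80
Round 3 — Inley, Lorne overflow.
  Jarrow: +55 → 55 < 70
No further overflows.

3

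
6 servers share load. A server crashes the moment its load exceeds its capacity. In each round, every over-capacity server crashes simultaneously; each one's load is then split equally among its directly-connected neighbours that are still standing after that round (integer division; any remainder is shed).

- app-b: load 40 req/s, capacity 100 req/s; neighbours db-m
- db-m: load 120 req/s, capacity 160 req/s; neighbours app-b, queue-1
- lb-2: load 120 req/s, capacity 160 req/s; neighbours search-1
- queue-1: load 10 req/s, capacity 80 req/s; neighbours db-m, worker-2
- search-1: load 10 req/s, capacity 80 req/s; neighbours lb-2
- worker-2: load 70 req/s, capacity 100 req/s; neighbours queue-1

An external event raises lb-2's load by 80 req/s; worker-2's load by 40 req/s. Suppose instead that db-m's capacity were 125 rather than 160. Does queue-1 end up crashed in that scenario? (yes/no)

yes

With db-m's capacity at 125:
Round 1 — lb-2 at 200 > 160; worker-2 at 110 > 100. lb-2, worker-2 crash.
  lb-2 sheds 200 req/s to search-1: 200 each.
    search-1: 10+200 = 210 > 80
  worker-2 sheds 110 req/s to queue-1: 110 each.
    queue-1: 10+110 = 120 > 80
Round 2 — queue-1, search-1 crash.
  queue-1 sheds 120 req/s to db-m: 120 each.
    db-m: 120+120 = 240 > 125
  search-1 sheds 210 req/s: no online neighbours, lost.
Round 3 — db-m crashes.
  db-m sheds 240 req/s to app-b: 240 each.
    app-b: 40+240 = 280 > 100
Round 4 — app-b crashes.
  app-b sheds 280 req/s: no online neighbours, lost.
No further crashes.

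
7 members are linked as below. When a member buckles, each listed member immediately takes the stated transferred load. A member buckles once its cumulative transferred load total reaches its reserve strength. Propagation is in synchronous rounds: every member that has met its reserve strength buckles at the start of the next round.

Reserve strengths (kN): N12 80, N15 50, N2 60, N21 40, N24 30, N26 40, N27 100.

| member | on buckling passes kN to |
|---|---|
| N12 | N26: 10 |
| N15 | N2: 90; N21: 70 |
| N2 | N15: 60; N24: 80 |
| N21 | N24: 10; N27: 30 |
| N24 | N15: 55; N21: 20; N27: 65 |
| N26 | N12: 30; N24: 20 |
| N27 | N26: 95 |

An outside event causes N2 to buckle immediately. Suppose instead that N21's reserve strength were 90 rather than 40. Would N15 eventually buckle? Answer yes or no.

yes

With N21's reserve strength at 90:
Round 1 — N2 buckles (initial).
  N15: +60 → 60 ≥ 50
  N24: +80 → 80 ≥ 30
Round 2 — N15, N24 buckle.
  N21: +70+20 → 90 ≥ 90
  N27: +65 → 65 < 100
Round 3 — N21 buckles.
  N27: +30 → 95 < 100
No further bucklings.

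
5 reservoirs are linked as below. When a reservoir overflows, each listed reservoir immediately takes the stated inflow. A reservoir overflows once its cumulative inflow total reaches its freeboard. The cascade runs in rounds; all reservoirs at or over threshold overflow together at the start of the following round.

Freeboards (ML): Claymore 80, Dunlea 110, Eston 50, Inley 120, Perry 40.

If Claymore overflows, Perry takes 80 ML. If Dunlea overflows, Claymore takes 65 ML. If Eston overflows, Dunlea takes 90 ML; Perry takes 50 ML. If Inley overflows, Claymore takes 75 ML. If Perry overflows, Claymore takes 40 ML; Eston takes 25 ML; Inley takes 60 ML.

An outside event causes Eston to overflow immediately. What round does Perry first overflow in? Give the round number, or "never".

Round 1 — Eston overflows (initial).
  Dunlea: +90 → 90 < 110
  Perry: +50 → 50 ≥ 40
Round 2 — Perry overflows.
  Claymore: +40 → 40 < 80
  Inley: +60 → 60 < 120
No further overflows.

2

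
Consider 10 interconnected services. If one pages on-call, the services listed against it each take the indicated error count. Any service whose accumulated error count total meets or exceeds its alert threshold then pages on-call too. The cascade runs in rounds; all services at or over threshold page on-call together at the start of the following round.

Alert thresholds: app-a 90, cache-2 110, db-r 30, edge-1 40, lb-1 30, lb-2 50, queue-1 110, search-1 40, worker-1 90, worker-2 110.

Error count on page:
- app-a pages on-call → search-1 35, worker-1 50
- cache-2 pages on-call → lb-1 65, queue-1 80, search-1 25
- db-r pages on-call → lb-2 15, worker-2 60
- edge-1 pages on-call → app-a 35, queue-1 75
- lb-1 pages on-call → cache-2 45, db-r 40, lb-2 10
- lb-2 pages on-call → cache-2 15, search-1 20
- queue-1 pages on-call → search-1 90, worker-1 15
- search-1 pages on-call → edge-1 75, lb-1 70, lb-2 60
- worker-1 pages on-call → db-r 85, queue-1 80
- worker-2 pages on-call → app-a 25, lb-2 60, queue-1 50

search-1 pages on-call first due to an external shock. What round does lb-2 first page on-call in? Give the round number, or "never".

Round 1 — search-1 pages on-call (initial).
  edge-1: +75 → 75 ≥ 40
  lb-1: +70 → 70 ≥ 30
  lb-2: +60 → 60 ≥ 50
Round 2 — edge-1, lb-1, lb-2 page on-call.
  app-a: +35 → 35 < 90
  cache-2: +45+15 → 60 < 110
  db-r: +40 → 40 ≥ 30
  queue-1: +75 → 75 < 110
Round 3 — db-r pages on-call.
  worker-2: +60 → 60 < 110
No further pages.

2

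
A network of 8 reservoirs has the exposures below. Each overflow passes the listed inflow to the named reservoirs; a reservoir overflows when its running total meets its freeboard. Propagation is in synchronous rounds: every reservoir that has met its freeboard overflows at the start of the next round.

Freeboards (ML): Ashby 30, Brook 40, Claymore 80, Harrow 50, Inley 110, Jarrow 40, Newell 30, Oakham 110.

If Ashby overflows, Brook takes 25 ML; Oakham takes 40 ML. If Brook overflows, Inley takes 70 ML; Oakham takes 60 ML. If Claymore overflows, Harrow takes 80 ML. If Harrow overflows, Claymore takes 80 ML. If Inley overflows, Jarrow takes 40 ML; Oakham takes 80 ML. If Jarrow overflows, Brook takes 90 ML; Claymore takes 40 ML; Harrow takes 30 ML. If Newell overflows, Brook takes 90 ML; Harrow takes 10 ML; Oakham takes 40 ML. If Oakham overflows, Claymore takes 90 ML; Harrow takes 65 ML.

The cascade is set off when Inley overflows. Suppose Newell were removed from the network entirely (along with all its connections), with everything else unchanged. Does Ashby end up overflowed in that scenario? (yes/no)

With Newell removed:
Round 1 — Inley overflows (initial).
  Jarrow: +40 → 40 ≥ 40
  Oakham: +80 → 80 < 110
Round 2 — Jarrow overflows.
  Brook: +90 → 90 ≥ 40
  Claymore: +40 → 40 < 80
  Harrow: +30 → 30 < 50
Round 3 — Brook overflows.
  Oakham: +60 → 140 ≥ 110
Round 4 — Oakham overflows.
  Claymore: +90 → 130 ≥ 80
  Harrow: +65 → 95 ≥ 50
Round 5 — Claymore, Harrow overflow.
No further overflows.

no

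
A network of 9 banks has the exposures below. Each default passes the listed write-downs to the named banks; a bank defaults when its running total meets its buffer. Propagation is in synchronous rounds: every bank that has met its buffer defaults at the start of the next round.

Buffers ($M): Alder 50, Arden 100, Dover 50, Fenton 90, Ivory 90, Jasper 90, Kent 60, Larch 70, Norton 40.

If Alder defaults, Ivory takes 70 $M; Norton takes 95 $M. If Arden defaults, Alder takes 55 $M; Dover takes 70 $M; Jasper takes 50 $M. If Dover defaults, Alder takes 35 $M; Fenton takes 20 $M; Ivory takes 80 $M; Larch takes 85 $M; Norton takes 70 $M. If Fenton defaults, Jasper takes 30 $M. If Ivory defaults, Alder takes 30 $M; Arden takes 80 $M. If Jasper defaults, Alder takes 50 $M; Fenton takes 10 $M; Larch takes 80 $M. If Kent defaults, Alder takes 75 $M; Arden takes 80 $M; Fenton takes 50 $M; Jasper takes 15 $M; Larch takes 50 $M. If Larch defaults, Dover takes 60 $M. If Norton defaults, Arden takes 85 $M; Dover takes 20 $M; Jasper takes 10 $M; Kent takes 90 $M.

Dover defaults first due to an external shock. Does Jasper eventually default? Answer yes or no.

Round 1 — Dover defaults (initial).
  Alder: +35 → 35 < 50
  Fenton: +20 → 20 < 90
  Ivory: +80 → 80 < 90
  Larch: +85 → 85 ≥ 70
  Norton: +70 → 70 ≥ 40
Round 2 — Larch, Norton default.
  Arden: +85 → 85 < 100
  Jasper: +10 → 10 < 90
  Kent: +90 → 90 ≥ 60
Round 3 — Kent defaults.
  Alder: +75 → 110 ≥ 50
  Arden: +80 → 165 ≥ 100
  Fenton: +50 → 70 < 90
  Jasper: +15 → 25 < 90
Round 4 — Alder, Arden default.
  Ivory: +70 → 150 ≥ 90
  Jasper: +50 → 75 < 90
Round 5 — Ivory defaults.
No further defaults.

no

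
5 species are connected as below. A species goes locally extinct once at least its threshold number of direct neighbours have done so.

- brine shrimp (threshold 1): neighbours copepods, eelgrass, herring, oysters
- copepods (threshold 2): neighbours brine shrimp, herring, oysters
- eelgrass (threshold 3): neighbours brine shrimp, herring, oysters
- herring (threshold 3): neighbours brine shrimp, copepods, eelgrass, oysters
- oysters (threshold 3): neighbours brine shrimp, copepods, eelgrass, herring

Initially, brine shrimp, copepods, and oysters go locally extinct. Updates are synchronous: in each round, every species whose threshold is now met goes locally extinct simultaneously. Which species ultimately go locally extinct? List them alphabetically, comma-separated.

Round 1 — brine shrimp, copepods, oysters go locally extinct (initial).
Round 2 — checking thresholds:
  eelgrass: 2 of 3 neighbours < 3, not yet.
  herring: 3 of 4 neighbours ≥ 3, goes locally extinct.
Round 3 — checking thresholds:
  eelgrass: 3 of 3 neighbours ≥ 3, goes locally extinct.
Round 4 — no new extinctions; cascade stops.

brine shrimp, copepods, eelgrass, herring, oysters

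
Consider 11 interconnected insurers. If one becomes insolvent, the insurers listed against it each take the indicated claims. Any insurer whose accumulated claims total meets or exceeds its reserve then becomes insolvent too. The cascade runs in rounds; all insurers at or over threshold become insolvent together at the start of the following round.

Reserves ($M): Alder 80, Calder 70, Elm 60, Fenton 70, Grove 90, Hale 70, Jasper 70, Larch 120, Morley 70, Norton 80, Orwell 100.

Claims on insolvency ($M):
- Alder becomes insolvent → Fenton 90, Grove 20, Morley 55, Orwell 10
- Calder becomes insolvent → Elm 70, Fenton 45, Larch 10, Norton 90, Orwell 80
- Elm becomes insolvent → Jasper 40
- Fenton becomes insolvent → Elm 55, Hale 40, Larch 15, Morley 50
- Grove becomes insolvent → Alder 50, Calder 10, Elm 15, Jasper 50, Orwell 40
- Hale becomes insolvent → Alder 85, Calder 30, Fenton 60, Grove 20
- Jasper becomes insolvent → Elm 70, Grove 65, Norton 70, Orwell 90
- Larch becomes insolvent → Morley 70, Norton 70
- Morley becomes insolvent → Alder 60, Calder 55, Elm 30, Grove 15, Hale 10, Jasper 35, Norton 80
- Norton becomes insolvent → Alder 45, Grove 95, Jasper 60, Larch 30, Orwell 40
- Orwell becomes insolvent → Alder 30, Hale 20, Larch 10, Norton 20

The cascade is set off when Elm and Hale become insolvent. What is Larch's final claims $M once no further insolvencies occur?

Round 1 — Elm, Hale become insolvent (initial).
  Alder: +85 → 85 ≥ 80
  Calder: +30 → 30 < 70
  Fenton: +60 → 60 < 70
  Grove: +20 → 20 < 90
  Jasper: +40 → 40 < 70
Round 2 — Alder becomes insolvent.
  Fenton: +90 → 150 ≥ 70
  Grove: +20 → 40 < 90
  Morley: +55 → 55 < 70
  Orwell: +10 → 10 < 100
Round 3 — Fenton becomes insolvent.
  Larch: +15 → 15 < 120
  Morley: +50 → 105 ≥ 70
Round 4 — Morley becomes insolvent.
  Calder: +55 → 85 ≥ 70
  Grove: +15 → 55 < 90
  Jasper: +35 → 75 ≥ 70
  Norton: +80 → 80 ≥ 80
Round 5 — Calder, Jasper, Norton become insolvent.
  Grove: +65+95 → 215 ≥ 90
  Larch: +10+30 → 55 < 120
  Orwell: +80+90+40 → 220 ≥ 100
Round 6 — Grove, Orwell become insolvent.
  Larch: +10 → 65 < 120
No further insolvencies.

65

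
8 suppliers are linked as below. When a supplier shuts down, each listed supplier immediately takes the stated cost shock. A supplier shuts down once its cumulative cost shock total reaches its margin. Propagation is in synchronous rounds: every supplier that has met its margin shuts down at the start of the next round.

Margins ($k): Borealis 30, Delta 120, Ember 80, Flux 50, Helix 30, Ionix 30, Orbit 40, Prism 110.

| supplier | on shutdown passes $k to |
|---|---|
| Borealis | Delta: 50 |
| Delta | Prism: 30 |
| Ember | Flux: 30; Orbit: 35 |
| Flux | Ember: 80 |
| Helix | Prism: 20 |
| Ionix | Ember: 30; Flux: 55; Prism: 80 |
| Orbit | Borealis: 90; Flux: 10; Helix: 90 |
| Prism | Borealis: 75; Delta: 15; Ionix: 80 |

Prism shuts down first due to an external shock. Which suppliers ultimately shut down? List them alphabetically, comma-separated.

Borealis, Ember, Flux, Ionix, Prism

Round 1 — Prism shuts down (initial).
  Borealis: +75 → 75 ≥ 30
  Delta: +15 → 15 < 120
  Ionix: +80 → 80 ≥ 30
Round 2 — Borealis, Ionix shut down.
  Delta: +50 → 65 < 120
  Ember: +30 → 30 < 80
  Flux: +55 → 55 ≥ 50
Round 3 — Flux shuts down.
  Ember: +80 → 110 ≥ 80
Round 4 — Ember shuts down.
  Orbit: +35 → 35 < 40
No further shutdowns.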